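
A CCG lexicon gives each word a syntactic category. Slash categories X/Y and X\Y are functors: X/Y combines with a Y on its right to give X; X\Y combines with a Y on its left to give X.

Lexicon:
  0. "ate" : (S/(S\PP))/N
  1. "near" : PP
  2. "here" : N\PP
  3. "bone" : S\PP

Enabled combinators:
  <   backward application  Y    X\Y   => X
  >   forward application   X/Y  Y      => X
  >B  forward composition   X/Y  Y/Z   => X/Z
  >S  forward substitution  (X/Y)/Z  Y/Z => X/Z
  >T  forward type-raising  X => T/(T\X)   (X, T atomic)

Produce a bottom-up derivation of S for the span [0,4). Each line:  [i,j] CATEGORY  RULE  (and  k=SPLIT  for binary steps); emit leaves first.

[0,1] (S/(S\PP))/N  lex  "ate"
[1,2] PP  lex  "near"
[2,3] N\PP  lex  "here"
[1,3] N  <  k=2
[0,3] S/(S\PP)  >  k=1
[3,4] S\PP  lex  "bone"
[0,4] S  >  k=3

[0,4] S   >
  [0,3] S/(S\PP)   >
    [0,1] "ate" : (S/(S\PP))/N
    [1,3] N   <
      [1,2] "near" : PP
      [2,3] "here" : N\PP
  [3,4] "bone" : S\PP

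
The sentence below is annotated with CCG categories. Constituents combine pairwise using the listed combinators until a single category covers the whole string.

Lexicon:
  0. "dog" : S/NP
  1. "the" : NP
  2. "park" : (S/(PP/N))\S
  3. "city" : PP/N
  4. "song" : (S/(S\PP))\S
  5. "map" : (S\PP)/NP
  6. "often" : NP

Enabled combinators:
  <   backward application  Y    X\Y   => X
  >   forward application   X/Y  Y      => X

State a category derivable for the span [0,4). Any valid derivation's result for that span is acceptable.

S

[0,7] S   >
  [0,5] S/(S\PP)   <
    [0,4] S   >
      [0,3] S/(PP/N)   <
        [0,2] S   >
          [0,1] "dog" : S/NP
          [1,2] "the" : NP
        [2,3] "park" : (S/(PP/N))\S
      [3,4] "city" : PP/N
    [4,5] "song" : (S/(S\PP))\S
  [5,7] S\PP   >
    [5,6] "map" : (S\PP)/NP
    [6,7] "often" : NP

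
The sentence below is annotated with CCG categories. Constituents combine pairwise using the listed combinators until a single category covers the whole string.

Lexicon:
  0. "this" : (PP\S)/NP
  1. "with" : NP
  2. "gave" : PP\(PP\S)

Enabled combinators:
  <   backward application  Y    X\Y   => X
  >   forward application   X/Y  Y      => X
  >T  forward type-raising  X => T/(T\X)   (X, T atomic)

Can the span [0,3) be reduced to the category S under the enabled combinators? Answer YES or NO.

(PP\S)/NP NP PP\(PP\S)
CKY chart[0,3] = {N/(N\PP), NP/(NP\PP), PP, PP/(PP\PP), S/(S\PP)}; S ∉ chart

NO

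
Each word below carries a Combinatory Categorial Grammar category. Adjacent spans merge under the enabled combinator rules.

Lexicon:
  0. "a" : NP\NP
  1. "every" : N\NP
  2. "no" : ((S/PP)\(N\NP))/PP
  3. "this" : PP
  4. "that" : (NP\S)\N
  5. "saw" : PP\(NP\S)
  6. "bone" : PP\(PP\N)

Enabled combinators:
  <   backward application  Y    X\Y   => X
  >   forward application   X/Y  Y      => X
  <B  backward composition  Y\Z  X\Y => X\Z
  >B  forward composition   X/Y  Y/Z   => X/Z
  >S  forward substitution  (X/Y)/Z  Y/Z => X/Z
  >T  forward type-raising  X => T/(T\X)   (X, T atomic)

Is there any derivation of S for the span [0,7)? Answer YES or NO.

YES

[0,7] S   >
  [0,4] S/PP   <
    [0,2] N\NP   <B
      [0,1] "a" : NP\NP
      [1,2] "every" : N\NP
    [2,4] (S/PP)\(N\NP)   >
      [2,3] "no" : ((S/PP)\(N\NP))/PP
      [3,4] "this" : PP
  [4,7] PP   <
    [4,6] PP\N   <B
      [4,5] "that" : (NP\S)\N
      [5,6] "saw" : PP\(NP\S)
    [6,7] "bone" : PP\(PP\N)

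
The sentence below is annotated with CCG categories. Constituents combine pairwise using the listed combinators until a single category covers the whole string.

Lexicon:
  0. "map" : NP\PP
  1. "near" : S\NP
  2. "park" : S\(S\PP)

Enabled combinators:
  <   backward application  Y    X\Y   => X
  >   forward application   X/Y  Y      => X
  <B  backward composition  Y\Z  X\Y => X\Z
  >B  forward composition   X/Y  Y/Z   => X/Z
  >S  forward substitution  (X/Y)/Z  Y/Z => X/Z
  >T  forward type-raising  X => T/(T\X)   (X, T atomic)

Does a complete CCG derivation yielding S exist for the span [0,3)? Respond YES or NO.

[0,3] S   <
  [0,2] S\PP   <B
    [0,1] "map" : NP\PP
    [1,2] "near" : S\NP
  [2,3] "park" : S\(S\PP)

YES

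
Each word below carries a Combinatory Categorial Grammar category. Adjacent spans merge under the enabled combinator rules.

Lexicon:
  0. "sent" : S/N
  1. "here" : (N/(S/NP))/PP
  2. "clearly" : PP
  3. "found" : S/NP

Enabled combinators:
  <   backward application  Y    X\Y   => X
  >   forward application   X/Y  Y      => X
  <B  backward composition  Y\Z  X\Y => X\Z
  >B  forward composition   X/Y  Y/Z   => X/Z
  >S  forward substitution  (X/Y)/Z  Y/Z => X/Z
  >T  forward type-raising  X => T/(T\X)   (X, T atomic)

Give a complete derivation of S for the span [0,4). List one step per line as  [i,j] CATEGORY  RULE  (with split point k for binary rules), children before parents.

[0,4] S   >
  [0,1] "sent" : S/N
  [1,4] N   >
    [1,3] N/(S/NP)   >
      [1,2] "here" : (N/(S/NP))/PP
      [2,3] "clearly" : PP
    [3,4] "found" : S/NP

[0,1] S/N  lex  "sent"
[1,2] (N/(S/NP))/PP  lex  "here"
[2,3] PP  lex  "clearly"
[1,3] N/(S/NP)  >  k=2
[3,4] S/NP  lex  "found"
[1,4] N  >  k=3
[0,4] S  >  k=1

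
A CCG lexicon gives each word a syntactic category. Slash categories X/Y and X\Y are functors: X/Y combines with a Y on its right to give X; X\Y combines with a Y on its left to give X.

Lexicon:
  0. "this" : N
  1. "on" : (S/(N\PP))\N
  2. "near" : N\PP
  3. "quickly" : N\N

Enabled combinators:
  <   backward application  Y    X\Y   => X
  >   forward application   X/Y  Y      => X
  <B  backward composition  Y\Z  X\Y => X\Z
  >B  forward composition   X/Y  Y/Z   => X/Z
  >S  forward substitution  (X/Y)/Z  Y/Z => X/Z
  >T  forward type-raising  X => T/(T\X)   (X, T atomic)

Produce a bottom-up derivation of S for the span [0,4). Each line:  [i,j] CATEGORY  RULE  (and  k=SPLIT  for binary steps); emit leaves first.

[0,4] S   >
  [0,2] S/(N\PP)   <
    [0,1] "this" : N
    [1,2] "on" : (S/(N\PP))\N
  [2,4] N\PP   <B
    [2,3] "near" : N\PP
    [3,4] "quickly" : N\N

[0,1] N  lex  "this"
[1,2] (S/(N\PP))\N  lex  "on"
[0,2] S/(N\PP)  <  k=1
[2,3] N\PP  lex  "near"
[3,4] N\N  lex  "quickly"
[2,4] N\PP  <B  k=3
[0,4] S  >  k=2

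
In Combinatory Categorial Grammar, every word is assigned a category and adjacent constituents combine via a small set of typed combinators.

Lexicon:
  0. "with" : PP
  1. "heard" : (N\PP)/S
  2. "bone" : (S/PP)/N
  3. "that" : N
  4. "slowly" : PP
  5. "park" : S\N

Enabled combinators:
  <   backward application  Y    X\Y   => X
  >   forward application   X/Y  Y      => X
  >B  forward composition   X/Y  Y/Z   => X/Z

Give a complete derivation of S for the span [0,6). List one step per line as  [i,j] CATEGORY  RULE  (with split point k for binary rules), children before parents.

[0,1] PP  lex  "with"
[1,2] (N\PP)/S  lex  "heard"
[2,3] (S/PP)/N  lex  "bone"
[3,4] N  lex  "that"
[2,4] S/PP  >  k=3
[4,5] PP  lex  "slowly"
[2,5] S  >  k=4
[1,5] N\PP  >  k=2
[0,5] N  <  k=1
[5,6] S\N  lex  "park"
[0,6] S  <  k=5

[0,6] S   <
  [0,5] N   <
    [0,1] "with" : PP
    [1,5] N\PP   >
      [1,2] "heard" : (N\PP)/S
      [2,5] S   >
        [2,4] S/PP   >
          [2,3] "bone" : (S/PP)/N
          [3,4] "that" : N
        [4,5] "slowly" : PP
  [5,6] "park" : S\N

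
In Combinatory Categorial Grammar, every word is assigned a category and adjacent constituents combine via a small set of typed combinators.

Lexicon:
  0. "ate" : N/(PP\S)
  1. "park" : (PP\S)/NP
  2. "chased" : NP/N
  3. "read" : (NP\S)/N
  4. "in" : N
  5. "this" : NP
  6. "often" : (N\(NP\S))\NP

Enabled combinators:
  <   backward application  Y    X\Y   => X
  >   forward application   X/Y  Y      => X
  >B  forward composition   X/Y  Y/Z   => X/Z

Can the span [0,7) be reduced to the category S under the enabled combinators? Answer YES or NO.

N/(PP\S) (PP\S)/NP NP/N (NP\S)/N N NP (N\(NP\S))\NP
CKY chart[0,7] = {N}; S ∉ chart

NO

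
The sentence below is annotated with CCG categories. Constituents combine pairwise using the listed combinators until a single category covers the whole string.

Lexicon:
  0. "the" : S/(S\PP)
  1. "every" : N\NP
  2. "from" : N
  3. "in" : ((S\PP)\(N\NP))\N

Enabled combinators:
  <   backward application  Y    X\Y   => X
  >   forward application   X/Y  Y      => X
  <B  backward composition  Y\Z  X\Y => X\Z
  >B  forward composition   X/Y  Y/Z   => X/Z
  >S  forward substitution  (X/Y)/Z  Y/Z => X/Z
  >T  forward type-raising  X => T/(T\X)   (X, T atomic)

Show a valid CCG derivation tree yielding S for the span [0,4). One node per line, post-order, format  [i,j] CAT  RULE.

[0,1] S/(S\PP)  lex  "the"
[1,2] N\NP  lex  "every"
[2,3] N  lex  "from"
[3,4] ((S\PP)\(N\NP))\N  lex  "in"
[2,4] (S\PP)\(N\NP)  <  k=3
[1,4] S\PP  <  k=2
[0,4] S  >  k=1

[0,4] S   >
  [0,1] "the" : S/(S\PP)
  [1,4] S\PP   <
    [1,2] "every" : N\NP
    [2,4] (S\PP)\(N\NP)   <
      [2,3] "from" : N
      [3,4] "in" : ((S\PP)\(N\NP))\N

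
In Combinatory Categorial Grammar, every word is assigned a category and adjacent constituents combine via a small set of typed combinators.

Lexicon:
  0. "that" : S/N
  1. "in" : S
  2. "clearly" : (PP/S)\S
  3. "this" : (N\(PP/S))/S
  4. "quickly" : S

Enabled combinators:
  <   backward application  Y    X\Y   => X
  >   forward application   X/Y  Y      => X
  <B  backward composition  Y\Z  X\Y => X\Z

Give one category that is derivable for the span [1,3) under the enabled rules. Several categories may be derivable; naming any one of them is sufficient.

[0,5] S   >
  [0,1] "that" : S/N
  [1,5] N   <
    [1,3] PP/S   <
      [1,2] "in" : S
      [2,3] "clearly" : (PP/S)\S
    [3,5] N\(PP/S)   >
      [3,4] "this" : (N\(PP/S))/S
      [4,5] "quickly" : S

PP/S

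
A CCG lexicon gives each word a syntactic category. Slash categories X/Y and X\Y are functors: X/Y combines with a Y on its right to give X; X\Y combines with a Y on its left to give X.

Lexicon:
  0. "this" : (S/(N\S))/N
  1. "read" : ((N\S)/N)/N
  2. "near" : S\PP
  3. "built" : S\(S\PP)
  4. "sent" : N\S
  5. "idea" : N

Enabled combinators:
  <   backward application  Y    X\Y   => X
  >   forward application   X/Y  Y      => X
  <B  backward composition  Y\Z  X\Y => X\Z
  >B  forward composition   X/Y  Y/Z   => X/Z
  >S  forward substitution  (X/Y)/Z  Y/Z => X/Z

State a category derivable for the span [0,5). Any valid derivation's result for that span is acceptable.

S/N

[0,6] S   >
  [0,5] S/N   >S
    [0,1] "this" : (S/(N\S))/N
    [1,5] (N\S)/N   >
      [1,2] "read" : ((N\S)/N)/N
      [2,5] N   <
        [2,4] S   <
          [2,3] "near" : S\PP
          [3,4] "built" : S\(S\PP)
        [4,5] "sent" : N\S
  [5,6] "idea" : N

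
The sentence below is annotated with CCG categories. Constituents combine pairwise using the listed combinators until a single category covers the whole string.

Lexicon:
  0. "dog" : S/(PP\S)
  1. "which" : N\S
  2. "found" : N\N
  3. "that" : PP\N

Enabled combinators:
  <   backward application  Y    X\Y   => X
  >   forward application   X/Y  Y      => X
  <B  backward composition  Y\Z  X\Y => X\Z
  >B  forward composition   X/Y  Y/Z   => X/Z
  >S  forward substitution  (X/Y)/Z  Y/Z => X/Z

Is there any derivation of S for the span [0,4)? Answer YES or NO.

YES

[0,4] S   >
  [0,1] "dog" : S/(PP\S)
  [1,4] PP\S   <B
    [1,3] N\S   <B
      [1,2] "which" : N\S
      [2,3] "found" : N\N
    [3,4] "that" : PP\N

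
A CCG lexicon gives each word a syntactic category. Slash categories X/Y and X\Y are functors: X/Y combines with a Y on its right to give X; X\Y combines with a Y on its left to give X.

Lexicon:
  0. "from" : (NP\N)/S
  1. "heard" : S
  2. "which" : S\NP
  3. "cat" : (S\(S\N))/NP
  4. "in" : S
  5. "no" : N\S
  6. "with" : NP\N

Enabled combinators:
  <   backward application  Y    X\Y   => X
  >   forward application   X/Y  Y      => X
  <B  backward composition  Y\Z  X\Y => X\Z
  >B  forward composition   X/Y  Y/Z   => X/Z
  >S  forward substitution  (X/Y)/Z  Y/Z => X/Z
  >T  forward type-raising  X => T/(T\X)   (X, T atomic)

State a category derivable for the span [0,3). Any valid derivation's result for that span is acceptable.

[0,7] S   <
  [0,3] S\N   <B
    [0,2] NP\N   >
      [0,1] "from" : (NP\N)/S
      [1,2] "heard" : S
    [2,3] "which" : S\NP
  [3,7] S\(S\N)   >
    [3,4] "cat" : (S\(S\N))/NP
    [4,7] NP   >
      [4,5] NP/(NP\S)   >T
        [4,5] "in" : S
      [5,7] NP\S   <B
        [5,6] "no" : N\S
        [6,7] "with" : NP\N

S\N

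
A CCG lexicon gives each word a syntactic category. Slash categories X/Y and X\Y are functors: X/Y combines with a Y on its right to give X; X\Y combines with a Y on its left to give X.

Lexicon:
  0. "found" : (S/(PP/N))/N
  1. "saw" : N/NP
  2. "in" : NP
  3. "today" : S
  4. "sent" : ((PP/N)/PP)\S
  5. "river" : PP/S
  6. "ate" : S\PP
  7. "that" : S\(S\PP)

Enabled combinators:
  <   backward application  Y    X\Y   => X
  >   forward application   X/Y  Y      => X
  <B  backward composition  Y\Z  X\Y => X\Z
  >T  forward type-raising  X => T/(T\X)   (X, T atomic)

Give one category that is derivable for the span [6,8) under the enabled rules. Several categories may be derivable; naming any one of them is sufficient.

S

[0,8] S   >
  [0,3] S/(PP/N)   >
    [0,1] "found" : (S/(PP/N))/N
    [1,3] N   >
      [1,2] "saw" : N/NP
      [2,3] "in" : NP
  [3,8] PP/N   >
    [3,5] (PP/N)/PP   <
      [3,4] "today" : S
      [4,5] "sent" : ((PP/N)/PP)\S
    [5,8] PP   >
      [5,6] "river" : PP/S
      [6,8] S   <
        [6,7] "ate" : S\PP
        [7,8] "that" : S\(S\PP)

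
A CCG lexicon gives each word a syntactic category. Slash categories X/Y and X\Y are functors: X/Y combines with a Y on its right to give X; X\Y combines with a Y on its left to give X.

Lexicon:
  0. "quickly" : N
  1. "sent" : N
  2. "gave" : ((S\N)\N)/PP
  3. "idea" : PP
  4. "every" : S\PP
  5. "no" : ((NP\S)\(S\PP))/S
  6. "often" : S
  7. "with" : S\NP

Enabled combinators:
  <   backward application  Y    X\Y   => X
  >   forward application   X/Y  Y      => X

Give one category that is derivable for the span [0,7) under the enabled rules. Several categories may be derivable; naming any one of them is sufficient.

NP

[0,8] S   <
  [0,7] NP   <
    [0,4] S   <
      [0,1] "quickly" : N
      [1,4] S\N   <
        [1,2] "sent" : N
        [2,4] (S\N)\N   >
          [2,3] "gave" : ((S\N)\N)/PP
          [3,4] "idea" : PP
    [4,7] NP\S   <
      [4,5] "every" : S\PP
      [5,7] (NP\S)\(S\PP)   >
        [5,6] "no" : ((NP\S)\(S\PP))/S
        [6,7] "often" : S
  [7,8] "with" : S\NP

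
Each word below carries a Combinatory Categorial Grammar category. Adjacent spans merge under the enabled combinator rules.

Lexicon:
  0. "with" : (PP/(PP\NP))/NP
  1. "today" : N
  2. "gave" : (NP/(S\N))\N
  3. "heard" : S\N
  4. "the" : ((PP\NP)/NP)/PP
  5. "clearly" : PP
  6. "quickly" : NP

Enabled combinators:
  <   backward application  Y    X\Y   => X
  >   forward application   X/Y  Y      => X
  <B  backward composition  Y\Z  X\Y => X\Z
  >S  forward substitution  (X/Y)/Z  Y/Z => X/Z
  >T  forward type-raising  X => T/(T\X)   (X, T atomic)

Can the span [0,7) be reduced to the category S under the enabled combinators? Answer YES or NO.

(PP/(PP\NP))/NP N (NP/(S\N))\N S\N ((PP\NP)/NP)/PP PP NP
CKY chart[0,7] = {N/(N\PP), NP/(NP\PP), PP, PP/(PP\PP), S/(S\PP)}; S ∉ chart

NO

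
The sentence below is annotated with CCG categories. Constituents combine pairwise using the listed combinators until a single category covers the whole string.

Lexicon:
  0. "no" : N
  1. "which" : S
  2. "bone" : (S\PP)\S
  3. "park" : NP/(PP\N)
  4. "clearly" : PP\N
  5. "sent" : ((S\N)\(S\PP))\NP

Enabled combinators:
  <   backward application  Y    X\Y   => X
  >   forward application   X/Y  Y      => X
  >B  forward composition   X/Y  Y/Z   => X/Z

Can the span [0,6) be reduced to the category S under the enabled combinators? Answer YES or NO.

[0,6] S   <
  [0,1] "no" : N
  [1,6] S\N   <
    [1,3] S\PP   <
      [1,2] "which" : S
      [2,3] "bone" : (S\PP)\S
    [3,6] (S\N)\(S\PP)   <
      [3,5] NP   >
        [3,4] "park" : NP/(PP\N)
        [4,5] "clearly" : PP\N
      [5,6] "sent" : ((S\N)\(S\PP))\NP

YES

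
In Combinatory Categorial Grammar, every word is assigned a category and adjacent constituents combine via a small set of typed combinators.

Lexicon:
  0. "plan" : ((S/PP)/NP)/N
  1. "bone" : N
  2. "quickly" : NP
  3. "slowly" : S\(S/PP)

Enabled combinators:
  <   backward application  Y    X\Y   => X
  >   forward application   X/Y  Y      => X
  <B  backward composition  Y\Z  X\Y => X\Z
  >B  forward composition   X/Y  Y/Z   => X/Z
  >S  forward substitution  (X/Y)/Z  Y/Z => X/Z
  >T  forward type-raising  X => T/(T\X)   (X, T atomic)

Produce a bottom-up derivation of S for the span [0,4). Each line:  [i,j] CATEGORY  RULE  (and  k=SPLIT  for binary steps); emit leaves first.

[0,1] ((S/PP)/NP)/N  lex  "plan"
[1,2] N  lex  "bone"
[0,2] (S/PP)/NP  >  k=1
[2,3] NP  lex  "quickly"
[0,3] S/PP  >  k=2
[3,4] S\(S/PP)  lex  "slowly"
[0,4] S  <  k=3

[0,4] S   <
  [0,3] S/PP   >
    [0,2] (S/PP)/NP   >
      [0,1] "plan" : ((S/PP)/NP)/N
      [1,2] "bone" : N
    [2,3] "quickly" : NP
  [3,4] "slowly" : S\(S/PP)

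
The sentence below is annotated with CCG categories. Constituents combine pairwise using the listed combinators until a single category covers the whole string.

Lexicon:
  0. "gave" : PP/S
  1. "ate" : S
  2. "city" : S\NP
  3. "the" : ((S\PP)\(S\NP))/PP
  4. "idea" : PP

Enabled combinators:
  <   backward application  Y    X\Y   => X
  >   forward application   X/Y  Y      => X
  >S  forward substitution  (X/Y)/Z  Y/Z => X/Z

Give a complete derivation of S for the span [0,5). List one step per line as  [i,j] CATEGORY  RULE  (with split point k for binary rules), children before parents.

[0,5] S   <
  [0,2] PP   >
    [0,1] "gave" : PP/S
    [1,2] "ate" : S
  [2,5] S\PP   <
    [2,3] "city" : S\NP
    [3,5] (S\PP)\(S\NP)   >
      [3,4] "the" : ((S\PP)\(S\NP))/PP
      [4,5] "idea" : PP

[0,1] PP/S  lex  "gave"
[1,2] S  lex  "ate"
[0,2] PP  >  k=1
[2,3] S\NP  lex  "city"
[3,4] ((S\PP)\(S\NP))/PP  lex  "the"
[4,5] PP  lex  "idea"
[3,5] (S\PP)\(S\NP)  >  k=4
[2,5] S\PP  <  k=3
[0,5] S  <  k=2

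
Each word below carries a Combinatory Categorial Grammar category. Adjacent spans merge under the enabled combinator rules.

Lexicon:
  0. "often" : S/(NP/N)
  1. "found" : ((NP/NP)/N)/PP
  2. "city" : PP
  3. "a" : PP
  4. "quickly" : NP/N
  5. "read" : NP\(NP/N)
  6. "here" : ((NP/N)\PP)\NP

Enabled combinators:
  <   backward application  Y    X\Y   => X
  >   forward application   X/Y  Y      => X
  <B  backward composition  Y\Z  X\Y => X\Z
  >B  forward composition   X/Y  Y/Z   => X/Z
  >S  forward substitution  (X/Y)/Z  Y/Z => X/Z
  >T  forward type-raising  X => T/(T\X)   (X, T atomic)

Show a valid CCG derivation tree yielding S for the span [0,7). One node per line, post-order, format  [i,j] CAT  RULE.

[0,1] S/(NP/N)  lex  "often"
[1,2] ((NP/NP)/N)/PP  lex  "found"
[2,3] PP  lex  "city"
[1,3] (NP/NP)/N  >  k=2
[3,4] PP  lex  "a"
[4,5] NP/N  lex  "quickly"
[5,6] NP\(NP/N)  lex  "read"
[4,6] NP  <  k=5
[6,7] ((NP/N)\PP)\NP  lex  "here"
[4,7] (NP/N)\PP  <  k=6
[3,7] NP/N  <  k=4
[1,7] NP/N  >S  k=3
[0,7] S  >  k=1

[0,7] S   >
  [0,1] "often" : S/(NP/N)
  [1,7] NP/N   >S
    [1,3] (NP/NP)/N   >
      [1,2] "found" : ((NP/NP)/N)/PP
      [2,3] "city" : PP
    [3,7] NP/N   <
      [3,4] "a" : PP
      [4,7] (NP/N)\PP   <
        [4,6] NP   <
          [4,5] "quickly" : NP/N
          [5,6] "read" : NP\(NP/N)
        [6,7] "here" : ((NP/N)\PP)\NP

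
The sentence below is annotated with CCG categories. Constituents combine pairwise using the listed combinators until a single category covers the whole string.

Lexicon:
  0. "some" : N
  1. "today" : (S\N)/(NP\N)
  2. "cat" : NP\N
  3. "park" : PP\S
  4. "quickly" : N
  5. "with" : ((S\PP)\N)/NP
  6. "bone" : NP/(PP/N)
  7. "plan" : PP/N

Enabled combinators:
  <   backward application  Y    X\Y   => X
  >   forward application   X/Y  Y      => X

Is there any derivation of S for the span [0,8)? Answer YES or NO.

[0,8] S   <
  [0,4] PP   <
    [0,3] S   <
      [0,1] "some" : N
      [1,3] S\N   >
        [1,2] "today" : (S\N)/(NP\N)
        [2,3] "cat" : NP\N
    [3,4] "park" : PP\S
  [4,8] S\PP   <
    [4,5] "quickly" : N
    [5,8] (S\PP)\N   >
      [5,6] "with" : ((S\PP)\N)/NP
      [6,8] NP   >
        [6,7] "bone" : NP/(PP/N)
        [7,8] "plan" : PP/N

YES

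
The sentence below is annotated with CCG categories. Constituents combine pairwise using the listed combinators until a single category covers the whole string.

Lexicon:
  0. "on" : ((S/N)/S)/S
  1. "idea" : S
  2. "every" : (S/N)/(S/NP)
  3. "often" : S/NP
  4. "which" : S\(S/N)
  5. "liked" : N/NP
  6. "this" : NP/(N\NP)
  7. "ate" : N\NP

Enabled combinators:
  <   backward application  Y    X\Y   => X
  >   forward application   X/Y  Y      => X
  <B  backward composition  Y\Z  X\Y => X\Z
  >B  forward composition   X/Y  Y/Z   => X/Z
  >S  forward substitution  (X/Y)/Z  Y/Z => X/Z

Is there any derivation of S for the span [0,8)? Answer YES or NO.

YES

[0,8] S   >
  [0,5] S/N   >
    [0,2] (S/N)/S   >
      [0,1] "on" : ((S/N)/S)/S
      [1,2] "idea" : S
    [2,5] S   <
      [2,4] S/N   >
        [2,3] "every" : (S/N)/(S/NP)
        [3,4] "often" : S/NP
      [4,5] "which" : S\(S/N)
  [5,8] N   >
    [5,6] "liked" : N/NP
    [6,8] NP   >
      [6,7] "this" : NP/(N\NP)
      [7,8] "ate" : N\NP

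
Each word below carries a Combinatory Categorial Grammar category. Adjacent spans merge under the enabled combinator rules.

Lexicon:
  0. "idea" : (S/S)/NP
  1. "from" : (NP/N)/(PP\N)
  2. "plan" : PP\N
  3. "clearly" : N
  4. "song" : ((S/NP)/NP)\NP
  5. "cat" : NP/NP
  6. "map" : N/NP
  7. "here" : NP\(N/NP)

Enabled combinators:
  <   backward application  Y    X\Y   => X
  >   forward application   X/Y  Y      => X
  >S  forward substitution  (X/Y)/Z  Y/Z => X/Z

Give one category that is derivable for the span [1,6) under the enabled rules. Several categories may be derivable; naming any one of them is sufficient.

[0,8] S   >
  [0,6] S/NP   >S
    [0,1] "idea" : (S/S)/NP
    [1,6] S/NP   >S
      [1,5] (S/NP)/NP   <
        [1,4] NP   >
          [1,3] NP/N   >
            [1,2] "from" : (NP/N)/(PP\N)
            [2,3] "plan" : PP\N
          [3,4] "clearly" : N
        [4,5] "song" : ((S/NP)/NP)\NP
      [5,6] "cat" : NP/NP
  [6,8] NP   <
    [6,7] "map" : N/NP
    [7,8] "here" : NP\(N/NP)

S/NP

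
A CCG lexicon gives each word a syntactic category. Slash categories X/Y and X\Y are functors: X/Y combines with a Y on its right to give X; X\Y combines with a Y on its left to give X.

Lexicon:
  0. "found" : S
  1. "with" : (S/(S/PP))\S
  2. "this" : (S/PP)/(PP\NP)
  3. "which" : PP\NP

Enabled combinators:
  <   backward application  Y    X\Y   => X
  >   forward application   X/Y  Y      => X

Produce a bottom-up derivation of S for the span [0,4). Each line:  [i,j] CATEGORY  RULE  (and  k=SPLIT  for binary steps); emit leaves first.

[0,4] S   >
  [0,2] S/(S/PP)   <
    [0,1] "found" : S
    [1,2] "with" : (S/(S/PP))\S
  [2,4] S/PP   >
    [2,3] "this" : (S/PP)/(PP\NP)
    [3,4] "which" : PP\NP

[0,1] S  lex  "found"
[1,2] (S/(S/PP))\S  lex  "with"
[0,2] S/(S/PP)  <  k=1
[2,3] (S/PP)/(PP\NP)  lex  "this"
[3,4] PP\NP  lex  "which"
[2,4] S/PP  >  k=3
[0,4] S  >  k=2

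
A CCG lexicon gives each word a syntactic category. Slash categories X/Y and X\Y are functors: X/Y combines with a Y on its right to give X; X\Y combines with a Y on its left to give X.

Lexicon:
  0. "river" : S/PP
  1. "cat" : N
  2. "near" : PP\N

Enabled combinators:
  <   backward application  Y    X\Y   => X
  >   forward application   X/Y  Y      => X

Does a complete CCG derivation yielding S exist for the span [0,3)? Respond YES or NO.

[0,3] S   >
  [0,1] "river" : S/PP
  [1,3] PP   <
    [1,2] "cat" : N
    [2,3] "near" : PP\N

YES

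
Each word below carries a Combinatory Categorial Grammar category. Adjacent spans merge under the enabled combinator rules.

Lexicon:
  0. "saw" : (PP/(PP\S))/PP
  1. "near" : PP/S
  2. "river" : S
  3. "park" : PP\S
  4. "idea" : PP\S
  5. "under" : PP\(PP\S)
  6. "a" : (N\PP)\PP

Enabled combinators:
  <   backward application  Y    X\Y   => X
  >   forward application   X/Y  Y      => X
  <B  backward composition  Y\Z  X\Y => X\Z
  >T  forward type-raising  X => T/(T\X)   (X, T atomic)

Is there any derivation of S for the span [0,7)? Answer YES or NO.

(PP/(PP\S))/PP PP/S S PP\S PP\S PP\(PP\S) (N\PP)\PP
CKY chart[0,7] = {N, N/(N\N), NP/(NP\N), PP/(PP\N), S/(S\N)}; S ∉ chart

NO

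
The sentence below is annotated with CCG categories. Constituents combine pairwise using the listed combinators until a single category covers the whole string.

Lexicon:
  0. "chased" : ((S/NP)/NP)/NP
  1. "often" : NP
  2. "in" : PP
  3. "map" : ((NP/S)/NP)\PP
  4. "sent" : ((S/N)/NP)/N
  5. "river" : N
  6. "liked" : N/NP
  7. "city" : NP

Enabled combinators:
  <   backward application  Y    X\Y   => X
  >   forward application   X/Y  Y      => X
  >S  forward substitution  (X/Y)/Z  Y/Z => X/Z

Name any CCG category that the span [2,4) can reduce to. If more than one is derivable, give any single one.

[0,8] S   >
  [0,7] S/NP   >S
    [0,2] (S/NP)/NP   >
      [0,1] "chased" : ((S/NP)/NP)/NP
      [1,2] "often" : NP
    [2,7] NP/NP   >S
      [2,4] (NP/S)/NP   <
        [2,3] "in" : PP
        [3,4] "map" : ((NP/S)/NP)\PP
      [4,7] S/NP   >S
        [4,6] (S/N)/NP   >
          [4,5] "sent" : ((S/N)/NP)/N
          [5,6] "river" : N
        [6,7] "liked" : N/NP
  [7,8] "city" : NP

(NP/S)/NP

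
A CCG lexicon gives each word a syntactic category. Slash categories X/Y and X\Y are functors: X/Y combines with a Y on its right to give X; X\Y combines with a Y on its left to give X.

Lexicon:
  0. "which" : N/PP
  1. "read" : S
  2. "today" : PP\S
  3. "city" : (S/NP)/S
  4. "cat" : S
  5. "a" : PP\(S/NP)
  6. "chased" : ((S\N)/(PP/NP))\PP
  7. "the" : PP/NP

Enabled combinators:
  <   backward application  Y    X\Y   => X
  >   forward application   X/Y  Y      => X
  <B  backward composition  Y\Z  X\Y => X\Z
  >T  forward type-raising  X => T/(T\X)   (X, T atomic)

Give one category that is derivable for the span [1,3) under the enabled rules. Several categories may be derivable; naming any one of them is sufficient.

[0,8] S   <
  [0,3] N   >
    [0,1] "which" : N/PP
    [1,3] PP   >
      [1,2] PP/(PP\S)   >T
        [1,2] "read" : S
      [2,3] "today" : PP\S
  [3,8] S\N   >
    [3,7] (S\N)/(PP/NP)   <
      [3,6] PP   <
        [3,5] S/NP   >
          [3,4] "city" : (S/NP)/S
          [4,5] "cat" : S
        [5,6] "a" : PP\(S/NP)
      [6,7] "chased" : ((S\N)/(PP/NP))\PP
    [7,8] "the" : PP/NP

PP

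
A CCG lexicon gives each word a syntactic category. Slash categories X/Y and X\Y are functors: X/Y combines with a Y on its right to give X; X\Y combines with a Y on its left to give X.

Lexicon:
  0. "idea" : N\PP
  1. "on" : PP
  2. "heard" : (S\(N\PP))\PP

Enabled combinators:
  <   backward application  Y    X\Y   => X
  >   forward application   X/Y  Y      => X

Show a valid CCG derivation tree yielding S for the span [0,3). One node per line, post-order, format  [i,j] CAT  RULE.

[0,3] S   <
  [0,1] "idea" : N\PP
  [1,3] S\(N\PP)   <
    [1,2] "on" : PP
    [2,3] "heard" : (S\(N\PP))\PP

[0,1] N\PP  lex  "idea"
[1,2] PP  lex  "on"
[2,3] (S\(N\PP))\PP  lex  "heard"
[1,3] S\(N\PP)  <  k=2
[0,3] S  <  k=1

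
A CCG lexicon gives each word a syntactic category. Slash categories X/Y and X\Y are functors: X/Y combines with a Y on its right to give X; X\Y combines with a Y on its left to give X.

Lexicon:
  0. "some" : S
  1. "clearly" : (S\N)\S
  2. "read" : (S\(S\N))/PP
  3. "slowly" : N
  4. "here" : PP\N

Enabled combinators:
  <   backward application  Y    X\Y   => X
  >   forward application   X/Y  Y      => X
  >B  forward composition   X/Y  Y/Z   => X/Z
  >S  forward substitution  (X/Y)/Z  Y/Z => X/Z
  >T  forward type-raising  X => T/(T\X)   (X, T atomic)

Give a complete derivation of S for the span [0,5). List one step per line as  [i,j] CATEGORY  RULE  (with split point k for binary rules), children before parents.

[0,1] S  lex  "some"
[1,2] (S\N)\S  lex  "clearly"
[0,2] S\N  <  k=1
[2,3] (S\(S\N))/PP  lex  "read"
[3,4] N  lex  "slowly"
[4,5] PP\N  lex  "here"
[3,5] PP  <  k=4
[2,5] S\(S\N)  >  k=3
[0,5] S  <  k=2

[0,5] S   <
  [0,2] S\N   <
    [0,1] "some" : S
    [1,2] "clearly" : (S\N)\S
  [2,5] S\(S\N)   >
    [2,3] "read" : (S\(S\N))/PP
    [3,5] PP   <
      [3,4] "slowly" : N
      [4,5] "here" : PP\N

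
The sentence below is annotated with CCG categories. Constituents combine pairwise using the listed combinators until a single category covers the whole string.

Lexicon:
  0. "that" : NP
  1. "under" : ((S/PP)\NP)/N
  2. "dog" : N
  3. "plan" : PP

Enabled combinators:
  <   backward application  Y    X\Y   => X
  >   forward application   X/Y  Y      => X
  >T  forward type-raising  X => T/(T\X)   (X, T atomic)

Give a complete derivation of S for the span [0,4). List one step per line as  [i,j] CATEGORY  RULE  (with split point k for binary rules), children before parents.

[0,1] NP  lex  "that"
[1,2] ((S/PP)\NP)/N  lex  "under"
[2,3] N  lex  "dog"
[1,3] (S/PP)\NP  >  k=2
[0,3] S/PP  <  k=1
[3,4] PP  lex  "plan"
[0,4] S  >  k=3

[0,4] S   >
  [0,3] S/PP   <
    [0,1] "that" : NP
    [1,3] (S/PP)\NP   >
      [1,2] "under" : ((S/PP)\NP)/N
      [2,3] "dog" : N
  [3,4] "plan" : PP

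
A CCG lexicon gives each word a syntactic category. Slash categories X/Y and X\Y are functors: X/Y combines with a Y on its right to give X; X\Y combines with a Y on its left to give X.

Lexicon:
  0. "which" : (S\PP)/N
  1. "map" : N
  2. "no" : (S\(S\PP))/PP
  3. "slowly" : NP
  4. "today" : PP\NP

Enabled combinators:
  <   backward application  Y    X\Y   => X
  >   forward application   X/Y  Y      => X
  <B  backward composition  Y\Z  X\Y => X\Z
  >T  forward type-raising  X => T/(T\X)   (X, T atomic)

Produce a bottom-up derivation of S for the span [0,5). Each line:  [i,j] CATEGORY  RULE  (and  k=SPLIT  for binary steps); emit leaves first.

[0,1] (S\PP)/N  lex  "which"
[1,2] N  lex  "map"
[0,2] S\PP  >  k=1
[2,3] (S\(S\PP))/PP  lex  "no"
[3,4] NP  lex  "slowly"
[4,5] PP\NP  lex  "today"
[3,5] PP  <  k=4
[2,5] S\(S\PP)  >  k=3
[0,5] S  <  k=2

[0,5] S   <
  [0,2] S\PP   >
    [0,1] "which" : (S\PP)/N
    [1,2] "map" : N
  [2,5] S\(S\PP)   >
    [2,3] "no" : (S\(S\PP))/PP
    [3,5] PP   <
      [3,4] "slowly" : NP
      [4,5] "today" : PP\NP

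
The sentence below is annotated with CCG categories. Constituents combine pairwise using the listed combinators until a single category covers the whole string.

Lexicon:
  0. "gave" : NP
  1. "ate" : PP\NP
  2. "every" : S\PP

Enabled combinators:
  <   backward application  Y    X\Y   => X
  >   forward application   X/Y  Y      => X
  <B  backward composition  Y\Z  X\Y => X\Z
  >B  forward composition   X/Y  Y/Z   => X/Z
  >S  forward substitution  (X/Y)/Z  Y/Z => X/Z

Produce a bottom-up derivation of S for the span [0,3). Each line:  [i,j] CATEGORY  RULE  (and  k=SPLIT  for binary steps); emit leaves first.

[0,3] S   <
  [0,2] PP   <
    [0,1] "gave" : NP
    [1,2] "ate" : PP\NP
  [2,3] "every" : S\PP

[0,1] NP  lex  "gave"
[1,2] PP\NP  lex  "ate"
[0,2] PP  <  k=1
[2,3] S\PP  lex  "every"
[0,3] S  <  k=2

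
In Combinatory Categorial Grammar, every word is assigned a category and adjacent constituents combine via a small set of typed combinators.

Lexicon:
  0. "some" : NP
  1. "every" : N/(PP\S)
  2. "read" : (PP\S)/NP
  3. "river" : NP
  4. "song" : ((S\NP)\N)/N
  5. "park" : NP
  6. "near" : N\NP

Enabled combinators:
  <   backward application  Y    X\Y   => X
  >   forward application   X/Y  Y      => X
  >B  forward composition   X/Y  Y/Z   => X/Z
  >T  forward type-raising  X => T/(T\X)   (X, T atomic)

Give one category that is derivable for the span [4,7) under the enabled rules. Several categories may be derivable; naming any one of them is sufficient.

[0,7] S   >
  [0,1] S/(S\NP)   >T
    [0,1] "some" : NP
  [1,7] S\NP   <
    [1,4] N   >
      [1,2] "every" : N/(PP\S)
      [2,4] PP\S   >
        [2,3] "read" : (PP\S)/NP
        [3,4] "river" : NP
    [4,7] (S\NP)\N   >
      [4,5] "song" : ((S\NP)\N)/N
      [5,7] N   >
        [5,6] N/(N\NP)   >T
          [5,6] "park" : NP
        [6,7] "near" : N\NP

(S\NP)\N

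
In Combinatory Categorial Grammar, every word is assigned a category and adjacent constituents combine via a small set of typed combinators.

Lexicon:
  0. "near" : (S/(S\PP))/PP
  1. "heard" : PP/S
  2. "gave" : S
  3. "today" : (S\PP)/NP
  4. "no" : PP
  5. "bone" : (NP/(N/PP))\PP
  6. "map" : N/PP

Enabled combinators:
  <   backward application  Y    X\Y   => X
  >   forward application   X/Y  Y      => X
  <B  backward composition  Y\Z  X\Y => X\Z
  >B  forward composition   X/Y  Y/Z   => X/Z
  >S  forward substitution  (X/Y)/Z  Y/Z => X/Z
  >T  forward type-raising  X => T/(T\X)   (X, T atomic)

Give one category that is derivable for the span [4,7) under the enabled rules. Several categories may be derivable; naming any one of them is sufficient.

[0,7] S   >
  [0,3] S/(S\PP)   >
    [0,1] "near" : (S/(S\PP))/PP
    [1,3] PP   >
      [1,2] "heard" : PP/S
      [2,3] "gave" : S
  [3,7] S\PP   >
    [3,4] "today" : (S\PP)/NP
    [4,7] NP   >
      [4,6] NP/(N/PP)   <
        [4,5] "no" : PP
        [5,6] "bone" : (NP/(N/PP))\PP
      [6,7] "map" : N/PP

NP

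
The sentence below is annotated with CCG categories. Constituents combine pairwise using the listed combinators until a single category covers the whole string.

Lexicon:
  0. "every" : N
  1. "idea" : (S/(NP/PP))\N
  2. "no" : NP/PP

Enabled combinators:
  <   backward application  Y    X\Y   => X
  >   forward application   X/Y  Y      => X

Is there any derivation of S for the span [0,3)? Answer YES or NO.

YES

[0,3] S   >
  [0,2] S/(NP/PP)   <
    [0,1] "every" : N
    [1,2] "idea" : (S/(NP/PP))\N
  [2,3] "no" : NP/PP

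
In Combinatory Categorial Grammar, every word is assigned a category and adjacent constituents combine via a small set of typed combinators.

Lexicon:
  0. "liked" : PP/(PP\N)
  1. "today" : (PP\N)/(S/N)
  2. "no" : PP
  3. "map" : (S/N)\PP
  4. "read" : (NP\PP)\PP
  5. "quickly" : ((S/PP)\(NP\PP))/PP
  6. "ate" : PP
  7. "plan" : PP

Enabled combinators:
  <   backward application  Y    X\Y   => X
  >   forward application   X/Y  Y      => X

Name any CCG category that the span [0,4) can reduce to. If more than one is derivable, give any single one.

[0,8] S   >
  [0,7] S/PP   <
    [0,5] NP\PP   <
      [0,4] PP   >
        [0,1] "liked" : PP/(PP\N)
        [1,4] PP\N   >
          [1,2] "today" : (PP\N)/(S/N)
          [2,4] S/N   <
            [2,3] "no" : PP
            [3,4] "map" : (S/N)\PP
      [4,5] "read" : (NP\PP)\PP
    [5,7] (S/PP)\(NP\PP)   >
      [5,6] "quickly" : ((S/PP)\(NP\PP))/PP
      [6,7] "ate" : PP
  [7,8] "plan" : PP

PP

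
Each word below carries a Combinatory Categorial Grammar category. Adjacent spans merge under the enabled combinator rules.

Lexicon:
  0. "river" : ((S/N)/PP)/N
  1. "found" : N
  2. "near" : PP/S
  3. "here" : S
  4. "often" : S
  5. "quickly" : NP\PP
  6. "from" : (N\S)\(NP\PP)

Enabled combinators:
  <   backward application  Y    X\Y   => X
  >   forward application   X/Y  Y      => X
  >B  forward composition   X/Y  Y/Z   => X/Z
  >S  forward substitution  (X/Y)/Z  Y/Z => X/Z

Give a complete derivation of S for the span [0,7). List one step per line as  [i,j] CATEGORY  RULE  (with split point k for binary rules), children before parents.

[0,7] S   >
  [0,4] S/N   >
    [0,2] (S/N)/PP   >
      [0,1] "river" : ((S/N)/PP)/N
      [1,2] "found" : N
    [2,4] PP   >
      [2,3] "near" : PP/S
      [3,4] "here" : S
  [4,7] N   <
    [4,5] "often" : S
    [5,7] N\S   <
      [5,6] "quickly" : NP\PP
      [6,7] "from" : (N\S)\(NP\PP)

[0,1] ((S/N)/PP)/N  lex  "river"
[1,2] N  lex  "found"
[0,2] (S/N)/PP  >  k=1
[2,3] PP/S  lex  "near"
[3,4] S  lex  "here"
[2,4] PP  >  k=3
[0,4] S/N  >  k=2
[4,5] S  lex  "often"
[5,6] NP\PP  lex  "quickly"
[6,7] (N\S)\(NP\PP)  lex  "from"
[5,7] N\S  <  k=6
[4,7] N  <  k=5
[0,7] S  >  k=4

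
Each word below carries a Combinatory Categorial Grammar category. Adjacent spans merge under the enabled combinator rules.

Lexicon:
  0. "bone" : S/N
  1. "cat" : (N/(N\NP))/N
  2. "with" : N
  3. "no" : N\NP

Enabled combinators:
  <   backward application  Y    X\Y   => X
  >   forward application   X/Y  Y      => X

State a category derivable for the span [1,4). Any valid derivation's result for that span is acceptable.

N

[0,4] S   >
  [0,1] "bone" : S/N
  [1,4] N   >
    [1,3] N/(N\NP)   >
      [1,2] "cat" : (N/(N\NP))/N
      [2,3] "with" : N
    [3,4] "no" : N\NP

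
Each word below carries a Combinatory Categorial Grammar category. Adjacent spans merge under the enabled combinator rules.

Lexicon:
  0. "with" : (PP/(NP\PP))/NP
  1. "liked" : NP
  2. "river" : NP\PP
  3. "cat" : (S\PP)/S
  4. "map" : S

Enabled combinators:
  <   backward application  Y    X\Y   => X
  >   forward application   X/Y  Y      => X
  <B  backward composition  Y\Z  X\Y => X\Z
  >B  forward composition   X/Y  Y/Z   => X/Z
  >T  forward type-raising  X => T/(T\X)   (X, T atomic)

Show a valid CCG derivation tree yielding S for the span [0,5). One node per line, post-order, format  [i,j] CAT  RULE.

[0,5] S   <
  [0,3] PP   >
    [0,2] PP/(NP\PP)   >
      [0,1] "with" : (PP/(NP\PP))/NP
      [1,2] "liked" : NP
    [2,3] "river" : NP\PP
  [3,5] S\PP   >
    [3,4] "cat" : (S\PP)/S
    [4,5] "map" : S

[0,1] (PP/(NP\PP))/NP  lex  "with"
[1,2] NP  lex  "liked"
[0,2] PP/(NP\PP)  >  k=1
[2,3] NP\PP  lex  "river"
[0,3] PP  >  k=2
[3,4] (S\PP)/S  lex  "cat"
[4,5] S  lex  "map"
[3,5] S\PP  >  k=4
[0,5] S  <  k=3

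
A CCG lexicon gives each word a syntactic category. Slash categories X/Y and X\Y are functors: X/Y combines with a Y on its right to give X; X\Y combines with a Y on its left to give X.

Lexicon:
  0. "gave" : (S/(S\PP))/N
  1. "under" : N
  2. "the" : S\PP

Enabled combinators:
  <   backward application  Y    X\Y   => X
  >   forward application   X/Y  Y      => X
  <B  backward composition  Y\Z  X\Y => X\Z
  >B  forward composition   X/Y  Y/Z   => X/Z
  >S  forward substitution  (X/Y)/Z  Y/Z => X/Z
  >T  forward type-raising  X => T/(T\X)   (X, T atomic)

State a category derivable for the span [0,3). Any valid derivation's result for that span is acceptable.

[0,3] S   >
  [0,2] S/(S\PP)   >
    [0,1] "gave" : (S/(S\PP))/N
    [1,2] "under" : N
  [2,3] "the" : S\PP

S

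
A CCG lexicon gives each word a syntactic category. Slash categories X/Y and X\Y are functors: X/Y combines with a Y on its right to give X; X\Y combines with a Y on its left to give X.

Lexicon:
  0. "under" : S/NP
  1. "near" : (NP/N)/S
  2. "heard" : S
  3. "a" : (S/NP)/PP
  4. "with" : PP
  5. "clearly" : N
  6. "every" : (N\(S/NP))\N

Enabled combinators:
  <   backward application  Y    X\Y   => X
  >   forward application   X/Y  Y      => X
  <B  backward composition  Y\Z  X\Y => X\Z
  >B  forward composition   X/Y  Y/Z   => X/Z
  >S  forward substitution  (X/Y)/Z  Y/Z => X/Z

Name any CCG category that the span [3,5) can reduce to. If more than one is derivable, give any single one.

[0,7] S   >
  [0,1] "under" : S/NP
  [1,7] NP   >
    [1,3] NP/N   >
      [1,2] "near" : (NP/N)/S
      [2,3] "heard" : S
    [3,7] N   <
      [3,5] S/NP   >
        [3,4] "a" : (S/NP)/PP
        [4,5] "with" : PP
      [5,7] N\(S/NP)   <
        [5,6] "clearly" : N
        [6,7] "every" : (N\(S/NP))\N

S/NP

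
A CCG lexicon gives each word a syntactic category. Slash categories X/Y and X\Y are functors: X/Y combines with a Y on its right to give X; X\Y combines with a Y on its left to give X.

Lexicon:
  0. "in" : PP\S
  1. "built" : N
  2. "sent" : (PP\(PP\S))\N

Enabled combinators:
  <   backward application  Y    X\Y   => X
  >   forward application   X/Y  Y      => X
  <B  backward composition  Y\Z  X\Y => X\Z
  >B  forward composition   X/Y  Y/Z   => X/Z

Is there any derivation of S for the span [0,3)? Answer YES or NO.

NO

PP\S N (PP\(PP\S))\N
CKY chart[0,3] = {PP}; S ∉ chart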